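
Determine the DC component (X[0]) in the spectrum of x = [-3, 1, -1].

X[0] = Σ(n=0 to 2) x[n] · ω_3^0 = Σ x[n]
= (-3) + (1) + (-1)

X[0] = -3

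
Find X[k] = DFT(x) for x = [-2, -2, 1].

X[k] = Σ(n=0 to 2) x[n] · ω_3^(nk)
where ω_3 = e^(-2πi/3)

Computing each X[k]:
X[0] = -3
X[1] = -1.5000+2.5981i
X[2] = -1.5000-2.5981i

X = [-3, -1.5000+2.5981i, -1.5000-2.5981i]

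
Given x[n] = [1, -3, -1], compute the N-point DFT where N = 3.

X[k] = Σ(n=0 to 2) x[n] · ω_3^(nk)
where ω_3 = e^(-2πi/3)

Computing each X[k]:
X[0] = -3
X[1] = 3.0000+1.7321i
X[2] = 3.0000-1.7321i

X = [-3, 3.0000+1.7321i, 3.0000-1.7321i]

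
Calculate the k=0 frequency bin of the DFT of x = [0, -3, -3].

X[0] = Σ(n=0 to 2) x[n] · ω_3^0 = Σ x[n]
= (0) + (-3) + (-3)

X[0] = -6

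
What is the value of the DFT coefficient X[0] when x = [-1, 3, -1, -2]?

X[0] = Σ(n=0 to 3) x[n] · ω_4^0 = Σ x[n]
= (-1) + (3) + (-1) + (-2)

X[0] = -1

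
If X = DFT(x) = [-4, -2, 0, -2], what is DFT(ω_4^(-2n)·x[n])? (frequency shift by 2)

Modulation property: DFT(ω_4^(-2n)·x[n]) = X[(k-2) mod 4], so circularly shift X by 2 positions.

X[k-2] = [0, -2, -4, -2]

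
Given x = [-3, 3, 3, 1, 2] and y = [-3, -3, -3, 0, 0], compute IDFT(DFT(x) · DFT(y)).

(x ⊛ y)[n] = Σ(m=0 to 4) x[m] · y[(n-m) mod 5]

Computing each output sample:
(x ⊛ y)[0] = 0
(x ⊛ y)[1] = -6
(x ⊛ y)[2] = -9
(x ⊛ y)[3] = -21
(x ⊛ y)[4] = -18

x ⊛ y = [0, -6, -9, -21, -18]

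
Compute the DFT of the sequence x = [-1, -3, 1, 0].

X[k] = Σ(n=0 to 3) x[n] · ω_4^(nk)
where ω_4 = e^(-2πi/4)

Computing each X[k]:
X[0] = -3
X[1] = -2+3i
X[2] = 3
X[3] = -2-3i

X = [-3, -2+3i, 3, -2-3i]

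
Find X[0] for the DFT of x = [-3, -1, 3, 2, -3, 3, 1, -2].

X[0] = Σ(n=0 to 7) x[n] · ω_8^0 = Σ x[n]
= (-3) + (-1) + (3) + (2) + (-3) + (3) + (1) + (-2)

X[0] = 0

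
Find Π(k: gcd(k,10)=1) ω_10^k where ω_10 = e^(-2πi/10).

The primitive 10th roots of unity are ω_10^k for k coprime to 10: k ∈ {1, 3, 7, 9}
Their product equals the constant term of the cyclotomic polynomial Φ_10(x) up to sign.
For n ≥ 3, the product of all primitive nth roots of unity is 1. (For n=1 it is 1; for n=2 it is -1.)

1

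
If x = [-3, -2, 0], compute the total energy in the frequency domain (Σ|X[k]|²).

Parseval: Σ|x[n]|² = (1/N)Σ|X[k]|², so Σ|X[k]|² = N·Σ|x[n]|² = 3·13.0000

Σ|X[k]|² = N·Σ|x[n]|² = 3·13.0000 = 39.0000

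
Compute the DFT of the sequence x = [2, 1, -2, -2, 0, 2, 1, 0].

X[k] = Σ(n=0 to 7) x[n] · ω_8^(nk)
where ω_8 = e^(-2πi/8)

Computing each X[k]:
X[0] = 2
X[1] = 2.7071+5.1213i
X[2] = 3-5i
X[3] = 1.2929-0.8787i
X[4] = 0
X[5] = 1.2929+0.8787i
X[6] = 3+5i
X[7] = 2.7071-5.1213i

X = [2, 2.7071+5.1213i, 3-5i, 1.2929-0.8787i, 0, 1.2929+0.8787i, 3+5i, 2.7071-5.1213i]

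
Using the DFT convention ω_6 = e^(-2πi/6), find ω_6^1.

ω_6^1 = e^(-2πi·1/6)
= cos(-2π·1/6) + i·sin(-2π·1/6)
= cos(-2π/6) + i·sin(-2π/6)

ω_6^1 = cos(-2π/6) + i·sin(-2π/6) = 0.5000-0.8660i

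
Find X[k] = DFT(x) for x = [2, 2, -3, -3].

X[k] = Σ(n=0 to 3) x[n] · ω_4^(nk)
where ω_4 = e^(-2πi/4)

Computing each X[k]:
X[0] = -2
X[1] = 5-5i
X[2] = 0
X[3] = 5+5i

X = [-2, 5-5i, 0, 5+5i]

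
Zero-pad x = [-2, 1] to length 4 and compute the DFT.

Original 2-point DFT: [-1, -3]
Zero-padded 4-point DFT provides frequency interpolation.

DFT_4([x, 0, ...]) = [-1, -2-1i, -3, -2+1i]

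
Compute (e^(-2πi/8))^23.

Since ω_8^8 = 1, powers reduce modulo 8.
23 mod 8 = 7
So ω_8^23 = ω_8^7 = e^(-2πi·7/8)

ω_8^23 = ω_8^7 = 0.7071+0.7071i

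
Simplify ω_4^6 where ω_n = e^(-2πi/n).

Since ω_4^4 = 1, powers reduce modulo 4.
6 mod 4 = 2
So ω_4^6 = ω_4^2 = e^(-2πi·2/4)

ω_4^6 = ω_4^2 = -1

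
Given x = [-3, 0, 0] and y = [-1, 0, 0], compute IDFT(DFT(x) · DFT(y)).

(x ⊛ y)[n] = Σ(m=0 to 2) x[m] · y[(n-m) mod 3]

Computing each output sample:
(x ⊛ y)[0] = 3
(x ⊛ y)[1] = 0
(x ⊛ y)[2] = 0

x ⊛ y = [3, 0, 0]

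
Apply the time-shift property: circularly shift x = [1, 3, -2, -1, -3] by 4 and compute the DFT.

Time shift by 4: X_shifted[k] = ω_5^(4k) · X[k]
Shifted x = [3, -2, -1, -3, 1]

DFT(x[n-4]) = [-2, 5.9271+1.6776i, 2.5729+3.6655i, 2.5729-3.6655i, 5.9271-1.6776i]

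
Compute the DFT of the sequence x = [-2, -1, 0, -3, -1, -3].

X[k] = Σ(n=0 to 5) x[n] · ω_6^(nk)
where ω_6 = e^(-2πi/6)

Computing each X[k]:
X[0] = -10
X[1] = -0.5000-2.5981i
X[2] = -2.5000-0.8660i
X[3] = 4
X[4] = -2.5000+0.8660i
X[5] = -0.5000+2.5981i

X = [-10, -0.5000-2.5981i, -2.5000-0.8660i, 4, -2.5000+0.8660i, -0.5000+2.5981i]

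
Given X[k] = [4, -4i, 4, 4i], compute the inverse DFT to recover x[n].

x[n] = (1/4) Σ(k=0 to 3) X[k] · e^(2πikn/4)

Computing each x[n]:
x[0] = 2
x[1] = 2
x[2] = 2
x[3] = -2

x = [2, 2, 2, -2]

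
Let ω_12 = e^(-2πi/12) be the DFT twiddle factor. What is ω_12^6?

ω_12^6 = e^(-2πi·6/12)
= cos(-2π·6/12) + i·sin(-2π·6/12)
= cos(-12π/12) + i·sin(-12π/12)

ω_12^6 = cos(-12π/12) + i·sin(-12π/12) = -1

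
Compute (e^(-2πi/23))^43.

Since ω_23^23 = 1, powers reduce modulo 23.
43 mod 23 = 20
So ω_23^43 = ω_23^20 = e^(-2πi·20/23)

ω_23^43 = ω_23^20 = 0.6826+0.7308i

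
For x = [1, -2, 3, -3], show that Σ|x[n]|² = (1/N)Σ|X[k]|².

Time domain:
Σ|x[n]|² = |1|² + |-2|² + |3|² + |-3|² = 23.0000

Frequency domain:
(1/4)Σ|X[k]|² = (1/4)(|-1|² + |-2-1i|² + |9|² + |-2+1i|²) = (1/4)·92.0000 = 23.0000

Both sides agree, confirming Parseval's theorem.

Σ|x[n]|² = (1/N)Σ|X[k]|² = 23.0000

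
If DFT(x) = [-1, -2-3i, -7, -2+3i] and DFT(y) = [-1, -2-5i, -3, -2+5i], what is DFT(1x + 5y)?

By linearity: DFT(1x + 5y) = 1·DFT(x) + 5·DFT(y)
= 1·[-1, -2-3i, -7, -2+3i] + 5·[-1, -2-5i, -3, -2+5i]

Computing element-wise:
Z[0] = 1·(-1) + 5·(-1) = -6
Z[1] = 1·(-2-3i) + 5·(-2-5i) = -12-28i
Z[2] = 1·(-7) + 5·(-3) = -22
Z[3] = 1·(-2+3i) + 5·(-2+5i) = -12+28i

DFT(1x + 5y) = 1·X + 5·Y = [-6, -12-28i, -22, -12+28i]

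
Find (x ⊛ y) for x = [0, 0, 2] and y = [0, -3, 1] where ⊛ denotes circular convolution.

(x ⊛ y)[n] = Σ(m=0 to 2) x[m] · y[(n-m) mod 3]

Computing each output sample:
(x ⊛ y)[0] = -6
(x ⊛ y)[1] = 2
(x ⊛ y)[2] = 0

x ⊛ y = [-6, 2, 0]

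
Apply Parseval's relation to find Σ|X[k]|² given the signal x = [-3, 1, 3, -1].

Parseval: Σ|x[n]|² = (1/N)Σ|X[k]|², so Σ|X[k]|² = N·Σ|x[n]|² = 4·20.0000

Σ|X[k]|² = N·Σ|x[n]|² = 4·20.0000 = 80.0000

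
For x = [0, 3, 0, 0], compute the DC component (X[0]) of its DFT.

X[0] = Σ(n=0 to 3) x[n] · ω_4^0 = Σ x[n]
= (0) + (3) + (0) + (0)

X[0] = 3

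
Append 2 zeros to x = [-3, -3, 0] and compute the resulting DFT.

Original 3-point DFT: [-6, -1.5000+2.5981i, -1.5000-2.5981i]
Zero-padded 5-point DFT provides frequency interpolation.

DFT_5([x, 0, ...]) = [-6, -3.9271+2.8532i, -0.5729+1.7634i, -0.5729-1.7634i, -3.9271-2.8532i]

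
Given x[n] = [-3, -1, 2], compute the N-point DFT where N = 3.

X[k] = Σ(n=0 to 2) x[n] · ω_3^(nk)
where ω_3 = e^(-2πi/3)

Computing each X[k]:
X[0] = -2
X[1] = -3.5000+2.5981i
X[2] = -3.5000-2.5981i

X = [-2, -3.5000+2.5981i, -3.5000-2.5981i]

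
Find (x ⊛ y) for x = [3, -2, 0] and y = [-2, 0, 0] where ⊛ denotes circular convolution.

(x ⊛ y)[n] = Σ(m=0 to 2) x[m] · y[(n-m) mod 3]

Computing each output sample:
(x ⊛ y)[0] = -6
(x ⊛ y)[1] = 4
(x ⊛ y)[2] = 0

x ⊛ y = [-6, 4, 0]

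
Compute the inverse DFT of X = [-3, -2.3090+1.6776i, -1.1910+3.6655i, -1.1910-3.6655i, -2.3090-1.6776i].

x[n] = (1/5) Σ(k=0 to 4) X[k] · e^(2πikn/5)

Computing each x[n]:
x[0] = -2
x[1] = -2
x[2] = 1
x[3] = -1
x[4] = 1

x = [-2, -2, 1, -1, 1]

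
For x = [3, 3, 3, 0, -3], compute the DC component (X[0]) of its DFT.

X[0] = Σ(n=0 to 4) x[n] · ω_5^0 = Σ x[n]
= (3) + (3) + (3) + (0) + (-3)

X[0] = 6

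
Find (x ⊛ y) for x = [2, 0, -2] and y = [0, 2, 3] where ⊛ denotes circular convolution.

(x ⊛ y)[n] = Σ(m=0 to 2) x[m] · y[(n-m) mod 3]

Computing each output sample:
(x ⊛ y)[0] = -4
(x ⊛ y)[1] = -2
(x ⊛ y)[2] = 6

x ⊛ y = [-4, -2, 6]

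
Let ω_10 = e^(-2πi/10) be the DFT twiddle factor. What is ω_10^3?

ω_10^3 = e^(-2πi·3/10)
= cos(-2π·3/10) + i·sin(-2π·3/10)
= cos(-6π/10) + i·sin(-6π/10)

ω_10^3 = cos(-6π/10) + i·sin(-6π/10) = -0.3090-0.9511i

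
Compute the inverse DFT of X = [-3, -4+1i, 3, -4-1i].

x[n] = (1/4) Σ(k=0 to 3) X[k] · e^(2πikn/4)

Computing each x[n]:
x[0] = -2
x[1] = -2
x[2] = 2
x[3] = -1

x = [-2, -2, 2, -1]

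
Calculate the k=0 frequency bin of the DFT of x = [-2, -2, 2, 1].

X[0] = Σ(n=0 to 3) x[n] · ω_4^0 = Σ x[n]
= (-2) + (-2) + (2) + (1)

X[0] = -1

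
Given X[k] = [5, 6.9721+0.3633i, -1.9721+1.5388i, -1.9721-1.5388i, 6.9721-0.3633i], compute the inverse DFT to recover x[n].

x[n] = (1/5) Σ(k=0 to 4) X[k] · e^(2πikn/5)

Computing each x[n]:
x[0] = 3
x[1] = 2
x[2] = -1
x[3] = -2
x[4] = 3

x = [3, 2, -1, -2, 3]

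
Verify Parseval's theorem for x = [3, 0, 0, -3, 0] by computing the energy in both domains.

Time domain:
Σ|x[n]|² = |3|² + |0|² + |0|² + |-3|² + |0|² = 18.0000

Frequency domain:
(1/5)Σ|X[k]|² = (1/5)(|0|² + |5.4271-1.7634i|² + |2.0729+2.8532i|² + |2.0729-2.8532i|² + |5.4271+1.7634i|²) = (1/5)·90.0000 = 18.0000

Both sides agree, confirming Parseval's theorem.

Σ|x[n]|² = (1/N)Σ|X[k]|² = 18.0000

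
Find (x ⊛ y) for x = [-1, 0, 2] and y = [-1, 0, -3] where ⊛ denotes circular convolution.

(x ⊛ y)[n] = Σ(m=0 to 2) x[m] · y[(n-m) mod 3]

Computing each output sample:
(x ⊛ y)[0] = 1
(x ⊛ y)[1] = -6
(x ⊛ y)[2] = 1

x ⊛ y = [1, -6, 1]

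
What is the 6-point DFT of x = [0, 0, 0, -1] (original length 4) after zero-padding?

Original 4-point DFT: [-1, -1i, 1, 1i]
Zero-padded 6-point DFT provides frequency interpolation.

DFT_6([x, 0, ...]) = [-1, 1, -1, 1, -1, 1]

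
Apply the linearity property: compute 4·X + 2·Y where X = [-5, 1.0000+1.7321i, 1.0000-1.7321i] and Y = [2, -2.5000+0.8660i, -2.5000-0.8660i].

By linearity: DFT(4x + 2y) = 4·DFT(x) + 2·DFT(y)
= 4·[-5, 1.0000+1.7321i, 1.0000-1.7321i] + 2·[2, -2.5000+0.8660i, -2.5000-0.8660i]

Computing element-wise:
Z[0] = 4·(-5) + 2·(2) = -16
Z[1] = 4·(1.0000+1.7321i) + 2·(-2.5000+0.8660i) = -1.0000+8.6604i
Z[2] = 4·(1.0000-1.7321i) + 2·(-2.5000-0.8660i) = -1.0000-8.6604i

DFT(4x + 2y) = 4·X + 2·Y = [-16, -1.0000+8.6604i, -1.0000-8.6604i]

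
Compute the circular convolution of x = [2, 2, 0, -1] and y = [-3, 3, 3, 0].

(x ⊛ y)[n] = Σ(m=0 to 3) x[m] · y[(n-m) mod 4]

Computing each output sample:
(x ⊛ y)[0] = -9
(x ⊛ y)[1] = -3
(x ⊛ y)[2] = 12
(x ⊛ y)[3] = 9

x ⊛ y = [-9, -3, 12, 9]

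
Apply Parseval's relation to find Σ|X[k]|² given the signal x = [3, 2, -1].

Parseval: Σ|x[n]|² = (1/N)Σ|X[k]|², so Σ|X[k]|² = N·Σ|x[n]|² = 3·14.0000

Σ|X[k]|² = N·Σ|x[n]|² = 3·14.0000 = 42.0000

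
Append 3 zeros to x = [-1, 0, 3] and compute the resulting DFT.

Original 3-point DFT: [2, -2.5000+2.5981i, -2.5000-2.5981i]
Zero-padded 6-point DFT provides frequency interpolation.

DFT_6([x, 0, ...]) = [2, -2.5000-2.5981i, -2.5000+2.5981i, 2, -2.5000-2.5981i, -2.5000+2.5981i]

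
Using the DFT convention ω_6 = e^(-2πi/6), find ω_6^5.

ω_6^5 = e^(-2πi·5/6)
= cos(-2π·5/6) + i·sin(-2π·5/6)
= cos(-10π/6) + i·sin(-10π/6)

ω_6^5 = cos(-10π/6) + i·sin(-10π/6) = 0.5000+0.8660i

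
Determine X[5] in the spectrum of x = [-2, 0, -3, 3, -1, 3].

X[5] = Σ(n=0 to 5) x[n] · ω_6^(5n) where ω_6 = e^(-2πi/6)
= (-2)·ω_6^0 + (0)·ω_6^5 + (-3)·ω_6^10 + (3)·ω_6^15 + (-1)·ω_6^20 + (3)·ω_6^25

X[5] = -1.5000-4.3301i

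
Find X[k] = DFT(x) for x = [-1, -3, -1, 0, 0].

X[k] = Σ(n=0 to 4) x[n] · ω_5^(nk)
where ω_5 = e^(-2πi/5)

Computing each X[k]:
X[0] = -5
X[1] = -1.1180+3.4410i
X[2] = 1.1180+0.8123i
X[3] = 1.1180-0.8123i
X[4] = -1.1180-3.4410i

X = [-5, -1.1180+3.4410i, 1.1180+0.8123i, 1.1180-0.8123i, -1.1180-3.4410i]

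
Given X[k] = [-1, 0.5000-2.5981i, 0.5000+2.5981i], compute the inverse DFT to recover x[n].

x[n] = (1/3) Σ(k=0 to 2) X[k] · e^(2πikn/3)

Computing each x[n]:
x[0] = 0
x[1] = 1
x[2] = -2

x = [0, 1, -2]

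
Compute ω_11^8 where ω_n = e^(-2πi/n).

ω_11^8 = e^(-2πi·8/11)
= cos(-2π·8/11) + i·sin(-2π·8/11)
= cos(-16π/11) + i·sin(-16π/11)

ω_11^8 = cos(-16π/11) + i·sin(-16π/11) = -0.1423+0.9898i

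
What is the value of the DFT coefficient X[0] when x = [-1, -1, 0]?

X[0] = Σ(n=0 to 2) x[n] · ω_3^0 = Σ x[n]
= (-1) + (-1) + (0)

X[0] = -2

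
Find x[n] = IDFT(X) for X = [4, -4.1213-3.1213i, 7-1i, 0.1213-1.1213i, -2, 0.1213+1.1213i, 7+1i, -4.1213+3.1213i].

x[n] = (1/8) Σ(k=0 to 7) X[k] · e^(2πikn/8)

Computing each x[n]:
x[0] = 1
x[1] = 1
x[2] = -1
x[3] = 2
x[4] = 3
x[5] = 1
x[6] = -2
x[7] = -1

x = [1, 1, -1, 2, 3, 1, -2, -1]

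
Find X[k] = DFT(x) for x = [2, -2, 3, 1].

X[k] = Σ(n=0 to 3) x[n] · ω_4^(nk)
where ω_4 = e^(-2πi/4)

Computing each X[k]:
X[0] = 4
X[1] = -1+3i
X[2] = 6
X[3] = -1-3i

X = [4, -1+3i, 6, -1-3i]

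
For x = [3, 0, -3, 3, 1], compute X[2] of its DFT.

X[2] = Σ(n=0 to 4) x[n] · ω_5^(2n) where ω_5 = e^(-2πi/5)
= (3)·ω_5^0 + (0)·ω_5^2 + (-3)·ω_5^4 + (3)·ω_5^6 + (1)·ω_5^8

X[2] = 2.1910-5.1186i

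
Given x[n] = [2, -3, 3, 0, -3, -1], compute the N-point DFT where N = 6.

X[k] = Σ(n=0 to 5) x[n] · ω_6^(nk)
where ω_6 = e^(-2πi/6)

Computing each X[k]:
X[0] = -2
X[1] = -3.4641i
X[2] = 4.0000+6.9282i
X[3] = 6
X[4] = 4.0000-6.9282i
X[5] = 3.4641i

X = [-2, -3.4641i, 4.0000+6.9282i, 6, 4.0000-6.9282i, 3.4641i]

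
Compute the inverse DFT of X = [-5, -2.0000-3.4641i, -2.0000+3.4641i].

x[n] = (1/3) Σ(k=0 to 2) X[k] · e^(2πikn/3)

Computing each x[n]:
x[0] = -3
x[1] = 1
x[2] = -3

x = [-3, 1, -3]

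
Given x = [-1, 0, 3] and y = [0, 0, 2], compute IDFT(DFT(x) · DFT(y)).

(x ⊛ y)[n] = Σ(m=0 to 2) x[m] · y[(n-m) mod 3]

Computing each output sample:
(x ⊛ y)[0] = 0
(x ⊛ y)[1] = 6
(x ⊛ y)[2] = -2

x ⊛ y = [0, 6, -2]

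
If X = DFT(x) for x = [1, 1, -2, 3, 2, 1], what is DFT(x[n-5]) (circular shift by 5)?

Time shift by 5: X_shifted[k] = ω_6^(5k) · X[k]
Shifted x = [1, -2, 3, 2, 1, 1]

DFT(x[n-5]) = [6, -3.5000+0.8660i, 1.5000+4.3301i, 4, 1.5000-4.3301i, -3.5000-0.8660i]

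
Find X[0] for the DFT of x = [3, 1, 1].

X[0] = Σ(n=0 to 2) x[n] · ω_3^0 = Σ x[n]
= (3) + (1) + (1)

X[0] = 5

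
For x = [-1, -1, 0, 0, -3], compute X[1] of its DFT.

X[1] = Σ(n=0 to 4) x[n] · ω_5^(1n) where ω_5 = e^(-2πi/5)
= (-1)·ω_5^0 + (-1)·ω_5^1 + (0)·ω_5^2 + (0)·ω_5^3 + (-3)·ω_5^4

X[1] = -2.2361-1.9021i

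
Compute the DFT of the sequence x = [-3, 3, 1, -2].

X[k] = Σ(n=0 to 3) x[n] · ω_4^(nk)
where ω_4 = e^(-2πi/4)

Computing each X[k]:
X[0] = -1
X[1] = -4-5i
X[2] = -3
X[3] = -4+5i

X = [-1, -4-5i, -3, -4+5i]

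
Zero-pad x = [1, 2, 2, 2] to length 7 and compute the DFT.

Original 4-point DFT: [7, -1, -1, -1]
Zero-padded 7-point DFT provides frequency interpolation.

DFT_7([x, 0, ...]) = [7, -4.3813i, 0.4816i, -1.2540i, 1.2540i, -0.4816i, 4.3813i]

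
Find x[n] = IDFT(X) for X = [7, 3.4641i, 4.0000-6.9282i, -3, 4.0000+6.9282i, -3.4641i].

x[n] = (1/6) Σ(k=0 to 5) X[k] · e^(2πikn/6)

Computing each x[n]:
x[0] = 2
x[1] = 2
x[2] = -3
x[3] = 3
x[4] = 3
x[5] = 0

x = [2, 2, -3, 3, 3, 0]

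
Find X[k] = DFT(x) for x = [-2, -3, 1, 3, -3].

X[k] = Σ(n=0 to 4) x[n] · ω_5^(nk)
where ω_5 = e^(-2πi/5)

Computing each X[k]:
X[0] = -4
X[1] = -7.0902+1.1756i
X[2] = 4.0902-1.9021i
X[3] = 4.0902+1.9021i
X[4] = -7.0902-1.1756i

X = [-4, -7.0902+1.1756i, 4.0902-1.9021i, 4.0902+1.9021i, -7.0902-1.1756i]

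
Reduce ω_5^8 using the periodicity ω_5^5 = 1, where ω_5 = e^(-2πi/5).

Since ω_5^5 = 1, powers reduce modulo 5.
8 mod 5 = 3
So ω_5^8 = ω_5^3 = e^(-2πi·3/5)

ω_5^8 = ω_5^3 = -0.8090+0.5878i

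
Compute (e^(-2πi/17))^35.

Since ω_17^17 = 1, powers reduce modulo 17.
35 mod 17 = 1
So ω_17^35 = ω_17^1 = e^(-2πi·1/17)

ω_17^35 = ω_17^1 = 0.9325-0.3612i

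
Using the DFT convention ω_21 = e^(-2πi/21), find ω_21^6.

ω_21^6 = e^(-2πi·6/21)
= cos(-2π·6/21) + i·sin(-2π·6/21)
= cos(-12π/21) + i·sin(-12π/21)

ω_21^6 = cos(-12π/21) + i·sin(-12π/21) = -0.2225-0.9749i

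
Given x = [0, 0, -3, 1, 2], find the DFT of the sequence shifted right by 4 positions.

Time shift by 4: X_shifted[k] = ω_5^(4k) · X[k]
Shifted x = [0, -3, 1, 2, 0]

DFT(x[n-4]) = [0, -3.3541+3.4410i, 3.3541+0.8123i, 3.3541-0.8123i, -3.3541-3.4410i]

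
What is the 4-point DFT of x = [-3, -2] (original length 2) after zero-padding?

Original 2-point DFT: [-5, -1]
Zero-padded 4-point DFT provides frequency interpolation.

DFT_4([x, 0, ...]) = [-5, -3+2i, -1, -3-2i]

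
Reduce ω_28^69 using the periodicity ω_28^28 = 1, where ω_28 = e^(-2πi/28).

Since ω_28^28 = 1, powers reduce modulo 28.
69 mod 28 = 13
So ω_28^69 = ω_28^13 = e^(-2πi·13/28)

ω_28^69 = ω_28^13 = -0.9749-0.2225i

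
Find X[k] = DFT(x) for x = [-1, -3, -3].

X[k] = Σ(n=0 to 2) x[n] · ω_3^(nk)
where ω_3 = e^(-2πi/3)

Computing each X[k]:
X[0] = -7
X[1] = 2
X[2] = 2

X = [-7, 2, 2]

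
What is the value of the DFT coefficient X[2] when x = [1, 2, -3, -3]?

X[2] = Σ(n=0 to 3) x[n] · ω_4^(2n) where ω_4 = e^(-2πi/4)
= (1)·ω_4^0 + (2)·ω_4^2 + (-3)·ω_4^4 + (-3)·ω_4^6

X[2] = -1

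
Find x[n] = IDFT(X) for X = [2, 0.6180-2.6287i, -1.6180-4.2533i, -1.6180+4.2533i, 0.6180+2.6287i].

x[n] = (1/5) Σ(k=0 to 4) X[k] · e^(2πikn/5)

Computing each x[n]:
x[0] = 0
x[1] = 3
x[2] = -1
x[3] = 1
x[4] = -1

x = [0, 3, -1, 1, -1]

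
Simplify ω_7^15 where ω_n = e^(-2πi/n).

Since ω_7^7 = 1, powers reduce modulo 7.
15 mod 7 = 1
So ω_7^15 = ω_7^1 = e^(-2πi·1/7)

ω_7^15 = ω_7^1 = 0.6235-0.7818i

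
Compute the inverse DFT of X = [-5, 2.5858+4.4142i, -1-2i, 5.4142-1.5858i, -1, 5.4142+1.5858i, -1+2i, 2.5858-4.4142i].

x[n] = (1/8) Σ(k=0 to 7) X[k] · e^(2πikn/8)

Computing each x[n]:
x[0] = 1
x[1] = -1
x[2] = -2
x[3] = -1
x[4] = -3
x[5] = 1
x[6] = 1
x[7] = -1

x = [1, -1, -2, -1, -3, 1, 1, -1]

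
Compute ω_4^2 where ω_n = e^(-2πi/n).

ω_4^2 = e^(-2πi·2/4)
= cos(-2π·2/4) + i·sin(-2π·2/4)
= cos(-4π/4) + i·sin(-4π/4)

ω_4^2 = cos(-4π/4) + i·sin(-4π/4) = -1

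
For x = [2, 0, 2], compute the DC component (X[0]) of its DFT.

X[0] = Σ(n=0 to 2) x[n] · ω_3^0 = Σ x[n]
= (2) + (0) + (2)

X[0] = 4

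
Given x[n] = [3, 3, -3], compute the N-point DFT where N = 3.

X[k] = Σ(n=0 to 2) x[n] · ω_3^(nk)
where ω_3 = e^(-2πi/3)

Computing each X[k]:
X[0] = 3
X[1] = 3.0000-5.1962i
X[2] = 3.0000+5.1962i

X = [3, 3.0000-5.1962i, 3.0000+5.1962i]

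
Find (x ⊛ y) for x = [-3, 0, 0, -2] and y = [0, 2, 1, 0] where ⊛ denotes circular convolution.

(x ⊛ y)[n] = Σ(m=0 to 3) x[m] · y[(n-m) mod 4]

Computing each output sample:
(x ⊛ y)[0] = -4
(x ⊛ y)[1] = -8
(x ⊛ y)[2] = -3
(x ⊛ y)[3] = 0

x ⊛ y = [-4, -8, -3, 0]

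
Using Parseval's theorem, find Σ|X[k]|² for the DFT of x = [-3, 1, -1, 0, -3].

Parseval: Σ|x[n]|² = (1/N)Σ|X[k]|², so Σ|X[k]|² = N·Σ|x[n]|² = 5·20.0000

Σ|X[k]|² = N·Σ|x[n]|² = 5·20.0000 = 100.0000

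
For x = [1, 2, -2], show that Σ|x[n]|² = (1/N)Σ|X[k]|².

Time domain:
Σ|x[n]|² = |1|² + |2|² + |-2|² = 9.0000

Frequency domain:
(1/3)Σ|X[k]|² = (1/3)(|1|² + |1.0000-3.4641i|² + |1.0000+3.4641i|²) = (1/3)·27.0000 = 9.0000

Both sides agree, confirming Parseval's theorem.

Σ|x[n]|² = (1/N)Σ|X[k]|² = 9.0000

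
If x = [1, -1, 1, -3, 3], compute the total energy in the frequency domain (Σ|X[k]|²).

Parseval: Σ|x[n]|² = (1/N)Σ|X[k]|², so Σ|X[k]|² = N·Σ|x[n]|² = 5·21.0000

Σ|X[k]|² = N·Σ|x[n]|² = 5·21.0000 = 105.0000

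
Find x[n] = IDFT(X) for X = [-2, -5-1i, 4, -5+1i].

x[n] = (1/4) Σ(k=0 to 3) X[k] · e^(2πikn/4)

Computing each x[n]:
x[0] = -2
x[1] = -1
x[2] = 3
x[3] = -2

x = [-2, -1, 3, -2]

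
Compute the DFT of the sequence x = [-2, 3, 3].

X[k] = Σ(n=0 to 2) x[n] · ω_3^(nk)
where ω_3 = e^(-2πi/3)

Computing each X[k]:
X[0] = 4
X[1] = -5
X[2] = -5

X = [4, -5, -5]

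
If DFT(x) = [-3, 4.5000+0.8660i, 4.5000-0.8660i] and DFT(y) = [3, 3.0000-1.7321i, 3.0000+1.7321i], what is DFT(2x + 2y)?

By linearity: DFT(2x + 2y) = 2·DFT(x) + 2·DFT(y)
= 2·[-3, 4.5000+0.8660i, 4.5000-0.8660i] + 2·[3, 3.0000-1.7321i, 3.0000+1.7321i]

Computing element-wise:
Z[0] = 2·(-3) + 2·(3) = 0
Z[1] = 2·(4.5000+0.8660i) + 2·(3.0000-1.7321i) = 15.0000-1.7322i
Z[2] = 2·(4.5000-0.8660i) + 2·(3.0000+1.7321i) = 15.0000+1.7322i

DFT(2x + 2y) = 2·X + 2·Y = [0, 15.0000-1.7322i, 15.0000+1.7322i]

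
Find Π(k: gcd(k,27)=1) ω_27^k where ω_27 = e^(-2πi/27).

The primitive 27th roots of unity are ω_27^k for k coprime to 27: k ∈ {1, 2, 4, 5, 7, 8, 10, 11, 13, 14, 16, 17, 19, 20, 22, 23, 25, 26}
Their product equals the constant term of the cyclotomic polynomial Φ_27(x) up to sign.
For n ≥ 3, the product of all primitive nth roots of unity is 1. (For n=1 it is 1; for n=2 it is -1.)

1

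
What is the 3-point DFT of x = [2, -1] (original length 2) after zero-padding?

Original 2-point DFT: [1, 3]
Zero-padded 3-point DFT provides frequency interpolation.

DFT_3([x, 0, ...]) = [1, 2.5000+0.8660i, 2.5000-0.8660i]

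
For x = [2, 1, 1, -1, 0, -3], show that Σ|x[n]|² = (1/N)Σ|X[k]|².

Time domain:
Σ|x[n]|² = |2|² + |1|² + |1|² + |-1|² + |0|² + |-3|² = 16.0000

Frequency domain:
(1/6)Σ|X[k]|² = (1/6)(|0|² + |1.5000-4.3301i|² + |1.5000-2.5981i|² + |6|² + |1.5000+2.5981i|² + |1.5000+4.3301i|²) = (1/6)·96.0000 = 16.0000

Both sides agree, confirming Parseval's theorem.

Σ|x[n]|² = (1/N)Σ|X[k]|² = 16.0000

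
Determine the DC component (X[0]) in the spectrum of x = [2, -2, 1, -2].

X[0] = Σ(n=0 to 3) x[n] · ω_4^0 = Σ x[n]
= (2) + (-2) + (1) + (-2)

X[0] = -1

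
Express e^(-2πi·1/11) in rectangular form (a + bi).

ω_11^1 = e^(-2πi·1/11)
= cos(-2π·1/11) + i·sin(-2π·1/11)
= cos(-2π/11) + i·sin(-2π/11)

ω_11^1 = cos(-2π/11) + i·sin(-2π/11) = 0.8413-0.5406i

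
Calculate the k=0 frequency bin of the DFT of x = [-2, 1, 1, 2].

X[0] = Σ(n=0 to 3) x[n] · ω_4^0 = Σ x[n]
= (-2) + (1) + (1) + (2)

X[0] = 2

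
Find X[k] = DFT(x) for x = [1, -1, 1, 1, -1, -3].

X[k] = Σ(n=0 to 5) x[n] · ω_6^(nk)
where ω_6 = e^(-2πi/6)

Computing each X[k]:
X[0] = -2
X[1] = -2.0000-3.4641i
X[2] = 4
X[3] = 4
X[4] = 4
X[5] = -2.0000+3.4641i

X = [-2, -2.0000-3.4641i, 4, 4, 4, -2.0000+3.4641i]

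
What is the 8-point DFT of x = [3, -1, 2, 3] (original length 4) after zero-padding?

Original 4-point DFT: [7, 1+4i, 3, 1-4i]
Zero-padded 8-point DFT provides frequency interpolation.

DFT_8([x, 0, ...]) = [7, 0.1716-3.4142i, 1+4i, 5.8284+0.5858i, 3, 5.8284-0.5858i, 1-4i, 0.1716+3.4142i]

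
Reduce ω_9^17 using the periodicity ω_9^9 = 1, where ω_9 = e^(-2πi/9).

Since ω_9^9 = 1, powers reduce modulo 9.
17 mod 9 = 8
So ω_9^17 = ω_9^8 = e^(-2πi·8/9)

ω_9^17 = ω_9^8 = 0.7660+0.6428i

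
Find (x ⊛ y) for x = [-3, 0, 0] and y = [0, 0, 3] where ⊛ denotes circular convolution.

(x ⊛ y)[n] = Σ(m=0 to 2) x[m] · y[(n-m) mod 3]

Computing each output sample:
(x ⊛ y)[0] = 0
(x ⊛ y)[1] = 0
(x ⊛ y)[2] = -9

x ⊛ y = [0, 0, -9]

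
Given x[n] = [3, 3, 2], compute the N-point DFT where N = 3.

X[k] = Σ(n=0 to 2) x[n] · ω_3^(nk)
where ω_3 = e^(-2πi/3)

Computing each X[k]:
X[0] = 8
X[1] = 0.5000-0.8660i
X[2] = 0.5000+0.8660i

X = [8, 0.5000-0.8660i, 0.5000+0.8660i]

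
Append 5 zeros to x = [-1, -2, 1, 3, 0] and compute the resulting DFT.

Original 5-point DFT: [1, -4.8541+3.0777i, 1.8541-0.7265i, 1.8541+0.7265i, -4.8541-3.0777i]
Zero-padded 10-point DFT provides frequency interpolation.

DFT_10([x, 0, ...]) = [1, -3.2361-2.6287i, -4.8541+3.0777i, 1.2361+4.2533i, 1.8541-0.7265i, -1, 1.8541+0.7265i, 1.2361-4.2533i, -4.8541-3.0777i, -3.2361+2.6287i]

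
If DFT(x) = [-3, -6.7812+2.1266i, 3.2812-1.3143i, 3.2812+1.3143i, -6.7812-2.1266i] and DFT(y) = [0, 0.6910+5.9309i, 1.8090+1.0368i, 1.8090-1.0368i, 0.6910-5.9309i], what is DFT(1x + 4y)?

By linearity: DFT(1x + 4y) = 1·DFT(x) + 4·DFT(y)
= 1·[-3, -6.7812+2.1266i, 3.2812-1.3143i, 3.2812+1.3143i, -6.7812-2.1266i] + 4·[0, 0.6910+5.9309i, 1.8090+1.0368i, 1.8090-1.0368i, 0.6910-5.9309i]

Computing element-wise:
Z[0] = 1·(-3) + 4·(0) = -3
Z[1] = 1·(-6.7812+2.1266i) + 4·(0.6910+5.9309i) = -4.0172+25.8502i
Z[2] = 1·(3.2812-1.3143i) + 4·(1.8090+1.0368i) = 10.5172+2.8329i
Z[3] = 1·(3.2812+1.3143i) + 4·(1.8090-1.0368i) = 10.5172-2.8329i
Z[4] = 1·(-6.7812-2.1266i) + 4·(0.6910-5.9309i) = -4.0172-25.8502i

DFT(1x + 4y) = 1·X + 4·Y = [-3, -4.0172+25.8502i, 10.5172+2.8329i, 10.5172-2.8329i, -4.0172-25.8502i]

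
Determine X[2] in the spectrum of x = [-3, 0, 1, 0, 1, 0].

X[2] = Σ(n=0 to 5) x[n] · ω_6^(2n) where ω_6 = e^(-2πi/6)
= (-3)·ω_6^0 + (0)·ω_6^2 + (1)·ω_6^4 + (0)·ω_6^6 + (1)·ω_6^8 + (0)·ω_6^10

X[2] = -4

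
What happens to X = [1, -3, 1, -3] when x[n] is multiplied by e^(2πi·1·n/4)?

Modulation property: DFT(ω_4^(-1n)·x[n]) = X[(k-1) mod 4], so circularly shift X by 1 positions.

X[k-1] = [-3, 1, -3, 1]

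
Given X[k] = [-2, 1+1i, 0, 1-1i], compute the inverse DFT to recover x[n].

x[n] = (1/4) Σ(k=0 to 3) X[k] · e^(2πikn/4)

Computing each x[n]:
x[0] = 0
x[1] = -1
x[2] = -1
x[3] = 0

x = [0, -1, -1, 0]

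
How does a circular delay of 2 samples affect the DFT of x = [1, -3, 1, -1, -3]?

Time shift by 2: X_shifted[k] = ω_5^(2k) · X[k]
Shifted x = [-1, -3, 1, -3, 1]

DFT(x[n-2]) = [-5, 1.4531i, 6.1554i, -6.1554i, -1.4531i]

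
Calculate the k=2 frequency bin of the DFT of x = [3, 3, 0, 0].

X[2] = Σ(n=0 to 3) x[n] · ω_4^(2n) where ω_4 = e^(-2πi/4)
= (3)·ω_4^0 + (3)·ω_4^2 + (0)·ω_4^4 + (0)·ω_4^6

X[2] = 0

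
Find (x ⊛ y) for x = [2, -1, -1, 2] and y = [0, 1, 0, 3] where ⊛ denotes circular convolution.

(x ⊛ y)[n] = Σ(m=0 to 3) x[m] · y[(n-m) mod 4]

Computing each output sample:
(x ⊛ y)[0] = -1
(x ⊛ y)[1] = -1
(x ⊛ y)[2] = 5
(x ⊛ y)[3] = 5

x ⊛ y = [-1, -1, 5, 5]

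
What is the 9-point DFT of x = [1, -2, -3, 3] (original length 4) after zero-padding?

Original 4-point DFT: [-1, 4+5i, -3, 4-5i]
Zero-padded 9-point DFT provides frequency interpolation.

DFT_9([x, 0, ...]) = [-1, -2.5530+1.6419i, 1.9718+5.5938i, 6.5000-0.8660i, -0.9187-3.8424i, -0.9187+3.8424i, 6.5000+0.8660i, 1.9718-5.5938i, -2.5530-1.6419i]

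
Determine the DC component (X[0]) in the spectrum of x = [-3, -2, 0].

X[0] = Σ(n=0 to 2) x[n] · ω_3^0 = Σ x[n]
= (-3) + (-2) + (0)

X[0] = -5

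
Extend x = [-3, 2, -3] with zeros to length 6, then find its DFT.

Original 3-point DFT: [-4, -2.5000-4.3301i, -2.5000+4.3301i]
Zero-padded 6-point DFT provides frequency interpolation.

DFT_6([x, 0, ...]) = [-4, -0.5000+0.8660i, -2.5000-4.3301i, -8, -2.5000+4.3301i, -0.5000-0.8660i]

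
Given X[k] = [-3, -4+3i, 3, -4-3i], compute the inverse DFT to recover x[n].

x[n] = (1/4) Σ(k=0 to 3) X[k] · e^(2πikn/4)

Computing each x[n]:
x[0] = -2
x[1] = -3
x[2] = 2
x[3] = 0

x = [-2, -3, 2, 0]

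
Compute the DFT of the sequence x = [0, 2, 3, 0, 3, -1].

X[k] = Σ(n=0 to 5) x[n] · ω_6^(nk)
where ω_6 = e^(-2πi/6)

Computing each X[k]:
X[0] = 7
X[1] = -2.5000-2.5981i
X[2] = -3.5000-2.5981i
X[3] = 5
X[4] = -3.5000+2.5981i
X[5] = -2.5000+2.5981i

X = [7, -2.5000-2.5981i, -3.5000-2.5981i, 5, -3.5000+2.5981i, -2.5000+2.5981i]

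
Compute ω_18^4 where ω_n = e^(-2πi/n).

ω_18^4 = e^(-2πi·4/18)
= cos(-2π·4/18) + i·sin(-2π·4/18)
= cos(-8π/18) + i·sin(-8π/18)

ω_18^4 = cos(-8π/18) + i·sin(-8π/18) = 0.1736-0.9848i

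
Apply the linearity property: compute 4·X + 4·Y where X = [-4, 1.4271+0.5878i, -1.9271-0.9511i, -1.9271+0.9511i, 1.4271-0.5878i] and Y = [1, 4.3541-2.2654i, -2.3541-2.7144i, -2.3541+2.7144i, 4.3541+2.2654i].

By linearity: DFT(4x + 4y) = 4·DFT(x) + 4·DFT(y)
= 4·[-4, 1.4271+0.5878i, -1.9271-0.9511i, -1.9271+0.9511i, 1.4271-0.5878i] + 4·[1, 4.3541-2.2654i, -2.3541-2.7144i, -2.3541+2.7144i, 4.3541+2.2654i]

Computing element-wise:
Z[0] = 4·(-4) + 4·(1) = -12
Z[1] = 4·(1.4271+0.5878i) + 4·(4.3541-2.2654i) = 23.1248-6.7104i
Z[2] = 4·(-1.9271-0.9511i) + 4·(-2.3541-2.7144i) = -17.1248-14.6620i
Z[3] = 4·(-1.9271+0.9511i) + 4·(-2.3541+2.7144i) = -17.1248+14.6620i
Z[4] = 4·(1.4271-0.5878i) + 4·(4.3541+2.2654i) = 23.1248+6.7104i

DFT(4x + 4y) = 4·X + 4·Y = [-12, 23.1248-6.7104i, -17.1248-14.6620i, -17.1248+14.6620i, 23.1248+6.7104i]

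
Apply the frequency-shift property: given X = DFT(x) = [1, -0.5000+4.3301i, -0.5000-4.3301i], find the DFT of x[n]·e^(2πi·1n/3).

Modulation property: DFT(ω_3^(-1n)·x[n]) = X[(k-1) mod 3], so circularly shift X by 1 positions.

X[k-1] = [-0.5000-4.3301i, 1, -0.5000+4.3301i]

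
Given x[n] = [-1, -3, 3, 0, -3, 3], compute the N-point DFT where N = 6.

X[k] = Σ(n=0 to 5) x[n] · ω_6^(nk)
where ω_6 = e^(-2πi/6)

Computing each X[k]:
X[0] = -1
X[1] = -1
X[2] = -1.0000+10.3923i
X[3] = -1
X[4] = -1.0000-10.3923i
X[5] = -1

X = [-1, -1, -1.0000+10.3923i, -1, -1.0000-10.3923i, -1]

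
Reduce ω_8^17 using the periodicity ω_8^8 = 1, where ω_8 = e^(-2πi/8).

Since ω_8^8 = 1, powers reduce modulo 8.
17 mod 8 = 1
So ω_8^17 = ω_8^1 = e^(-2πi·1/8)

ω_8^17 = ω_8^1 = 0.7071-0.7071i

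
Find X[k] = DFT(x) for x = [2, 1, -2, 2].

X[k] = Σ(n=0 to 3) x[n] · ω_4^(nk)
where ω_4 = e^(-2πi/4)

Computing each X[k]:
X[0] = 3
X[1] = 4+1i
X[2] = -3
X[3] = 4-1i

X = [3, 4+1i, -3, 4-1i]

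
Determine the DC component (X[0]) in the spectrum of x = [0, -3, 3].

X[0] = Σ(n=0 to 2) x[n] · ω_3^0 = Σ x[n]
= (0) + (-3) + (3)

X[0] = 0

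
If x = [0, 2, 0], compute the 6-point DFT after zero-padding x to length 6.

Original 3-point DFT: [2, -1.0000-1.7321i, -1.0000+1.7321i]
Zero-padded 6-point DFT provides frequency interpolation.

DFT_6([x, 0, ...]) = [2, 1.0000-1.7321i, -1.0000-1.7321i, -2, -1.0000+1.7321i, 1.0000+1.7321i]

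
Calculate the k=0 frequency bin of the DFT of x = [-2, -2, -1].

X[0] = Σ(n=0 to 2) x[n] · ω_3^0 = Σ x[n]
= (-2) + (-2) + (-1)

X[0] = -5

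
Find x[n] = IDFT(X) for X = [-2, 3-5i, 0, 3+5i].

x[n] = (1/4) Σ(k=0 to 3) X[k] · e^(2πikn/4)

Computing each x[n]:
x[0] = 1
x[1] = 2
x[2] = -2
x[3] = -3

x = [1, 2, -2, -3]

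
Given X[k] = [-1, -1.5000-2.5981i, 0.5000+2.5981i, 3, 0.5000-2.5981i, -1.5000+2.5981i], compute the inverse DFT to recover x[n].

x[n] = (1/6) Σ(k=0 to 5) X[k] · e^(2πikn/6)

Computing each x[n]:
x[0] = 0
x[1] = -1
x[2] = 2
x[3] = 0
x[4] = -1
x[5] = -1

x = [0, -1, 2, 0, -1, -1]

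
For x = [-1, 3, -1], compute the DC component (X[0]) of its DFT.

X[0] = Σ(n=0 to 2) x[n] · ω_3^0 = Σ x[n]
= (-1) + (3) + (-1)

X[0] = 1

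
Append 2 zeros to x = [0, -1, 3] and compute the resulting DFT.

Original 3-point DFT: [2, -1.0000+3.4641i, -1.0000-3.4641i]
Zero-padded 5-point DFT provides frequency interpolation.

DFT_5([x, 0, ...]) = [2, -2.7361-0.8123i, 1.7361+3.4410i, 1.7361-3.4410i, -2.7361+0.8123i]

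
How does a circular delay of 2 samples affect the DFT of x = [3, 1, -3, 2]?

Time shift by 2: X_shifted[k] = ω_4^(2k) · X[k]
Shifted x = [-3, 2, 3, 1]

DFT(x[n-2]) = [3, -6-1i, -3, -6+1i]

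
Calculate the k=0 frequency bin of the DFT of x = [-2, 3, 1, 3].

X[0] = Σ(n=0 to 3) x[n] · ω_4^0 = Σ x[n]
= (-2) + (3) + (1) + (3)

X[0] = 5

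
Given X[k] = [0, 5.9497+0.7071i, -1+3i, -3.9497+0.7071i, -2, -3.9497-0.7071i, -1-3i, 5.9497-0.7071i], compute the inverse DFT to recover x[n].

x[n] = (1/8) Σ(k=0 to 7) X[k] · e^(2πikn/8)

Computing each x[n]:
x[0] = 0
x[1] = 1
x[2] = 0
x[3] = -1
x[4] = -1
x[5] = -2
x[6] = 0
x[7] = 3

x = [0, 1, 0, -1, -1, -2, 0, 3]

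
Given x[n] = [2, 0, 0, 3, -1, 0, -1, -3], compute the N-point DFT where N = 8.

X[k] = Σ(n=0 to 7) x[n] · ω_8^(nk)
where ω_8 = e^(-2πi/8)

Computing each X[k]:
X[0] = 0
X[1] = -1.2426-5.2426i
X[2] = 2
X[3] = 7.2426-3.2426i
X[4] = 0
X[5] = 7.2426+3.2426i
X[6] = 2
X[7] = -1.2426+5.2426i

X = [0, -1.2426-5.2426i, 2, 7.2426-3.2426i, 0, 7.2426+3.2426i, 2, -1.2426+5.2426i]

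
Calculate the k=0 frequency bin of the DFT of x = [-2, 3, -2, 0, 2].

X[0] = Σ(n=0 to 4) x[n] · ω_5^0 = Σ x[n]
= (-2) + (3) + (-2) + (0) + (2)

X[0] = 1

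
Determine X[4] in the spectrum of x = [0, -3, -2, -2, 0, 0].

X[4] = Σ(n=0 to 5) x[n] · ω_6^(4n) where ω_6 = e^(-2πi/6)
= (0)·ω_6^0 + (-3)·ω_6^4 + (-2)·ω_6^8 + (-2)·ω_6^12 + (0)·ω_6^16 + (0)·ω_6^20

X[4] = 0.5000-0.8660i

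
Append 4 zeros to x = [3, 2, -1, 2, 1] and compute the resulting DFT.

Original 5-point DFT: [7, 3.1180+0.8123i, 0.8820-3.4410i, 0.8820+3.4410i, 3.1180-0.8123i]
Zero-padded 9-point DFT provides frequency interpolation.

DFT_9([x, 0, ...]) = [7, 2.4187-2.3748i, 4.0530+0.7472i, 4.0000-3.4641i, -0.4718-2.0741i, -0.4718+2.0741i, 4.0000+3.4641i, 4.0530-0.7472i, 2.4187+2.3748i]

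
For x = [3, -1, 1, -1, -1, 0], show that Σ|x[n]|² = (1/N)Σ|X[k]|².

Time domain:
Σ|x[n]|² = |3|² + |-1|² + |1|² + |-1|² + |-1|² + |0|² = 13.0000

Frequency domain:
(1/6)Σ|X[k]|² = (1/6)(|1|² + |3.5000-0.8660i|² + |2.5000+2.5981i|² + |5|² + |2.5000-2.5981i|² + |3.5000+0.8660i|²) = (1/6)·78.0000 = 13.0000

Both sides agree, confirming Parseval's theorem.

Σ|x[n]|² = (1/N)Σ|X[k]|² = 13.0000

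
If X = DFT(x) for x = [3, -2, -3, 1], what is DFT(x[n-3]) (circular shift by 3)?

Time shift by 3: X_shifted[k] = ω_4^(3k) · X[k]
Shifted x = [-2, -3, 1, 3]

DFT(x[n-3]) = [-1, -3+6i, -1, -3-6i]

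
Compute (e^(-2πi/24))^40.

Since ω_24^24 = 1, powers reduce modulo 24.
40 mod 24 = 16
So ω_24^40 = ω_24^16 = e^(-2πi·16/24)

ω_24^40 = ω_24^16 = -0.5000+0.8660i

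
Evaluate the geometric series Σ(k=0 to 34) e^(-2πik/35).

Sum of all nth roots of unity equals 0 for n > 1 (geometric series with r ≠ 1).

0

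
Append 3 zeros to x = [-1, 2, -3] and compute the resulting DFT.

Original 3-point DFT: [-2, -0.5000-4.3301i, -0.5000+4.3301i]
Zero-padded 6-point DFT provides frequency interpolation.

DFT_6([x, 0, ...]) = [-2, 1.5000+0.8660i, -0.5000-4.3301i, -6, -0.5000+4.3301i, 1.5000-0.8660i]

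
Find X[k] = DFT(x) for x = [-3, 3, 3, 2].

X[k] = Σ(n=0 to 3) x[n] · ω_4^(nk)
where ω_4 = e^(-2πi/4)

Computing each X[k]:
X[0] = 5
X[1] = -6-1i
X[2] = -5
X[3] = -6+1i

X = [5, -6-1i, -5, -6+1i]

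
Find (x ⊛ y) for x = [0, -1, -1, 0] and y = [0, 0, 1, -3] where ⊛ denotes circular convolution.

(x ⊛ y)[n] = Σ(m=0 to 3) x[m] · y[(n-m) mod 4]

Computing each output sample:
(x ⊛ y)[0] = 2
(x ⊛ y)[1] = 3
(x ⊛ y)[2] = 0
(x ⊛ y)[3] = -1

x ⊛ y = [2, 3, 0, -1]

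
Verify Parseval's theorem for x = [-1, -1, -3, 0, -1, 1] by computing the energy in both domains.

Time domain:
Σ|x[n]|² = |-1|² + |-1|² + |-3|² + |0|² + |-1|² + |1|² = 13.0000

Frequency domain:
(1/6)Σ|X[k]|² = (1/6)(|-5|² + |1.0000+3.4641i|² + |1|² + |-5|² + |1|² + |1.0000-3.4641i|²) = (1/6)·78.0000 = 13.0000

Both sides agree, confirming Parseval's theorem.

Σ|x[n]|² = (1/N)Σ|X[k]|² = 13.0000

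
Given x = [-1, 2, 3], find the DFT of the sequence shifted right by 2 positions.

Time shift by 2: X_shifted[k] = ω_3^(2k) · X[k]
Shifted x = [2, 3, -1]

DFT(x[n-2]) = [4, 1.0000-3.4641i, 1.0000+3.4641i]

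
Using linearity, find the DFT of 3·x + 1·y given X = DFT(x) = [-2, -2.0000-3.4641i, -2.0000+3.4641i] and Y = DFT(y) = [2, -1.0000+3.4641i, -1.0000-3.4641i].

By linearity: DFT(3x + 1y) = 3·DFT(x) + 1·DFT(y)
= 3·[-2, -2.0000-3.4641i, -2.0000+3.4641i] + 1·[2, -1.0000+3.4641i, -1.0000-3.4641i]

Computing element-wise:
Z[0] = 3·(-2) + 1·(2) = -4
Z[1] = 3·(-2.0000-3.4641i) + 1·(-1.0000+3.4641i) = -7.0000-6.9282i
Z[2] = 3·(-2.0000+3.4641i) + 1·(-1.0000-3.4641i) = -7.0000+6.9282i

DFT(3x + 1y) = 3·X + 1·Y = [-4, -7.0000-6.9282i, -7.0000+6.9282i]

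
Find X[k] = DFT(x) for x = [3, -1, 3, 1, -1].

X[k] = Σ(n=0 to 4) x[n] · ω_5^(nk)
where ω_5 = e^(-2πi/5)

Computing each X[k]:
X[0] = 5
X[1] = -0.8541-1.1756i
X[2] = 5.8541+1.9021i
X[3] = 5.8541-1.9021i
X[4] = -0.8541+1.1756i

X = [5, -0.8541-1.1756i, 5.8541+1.9021i, 5.8541-1.9021i, -0.8541+1.1756i]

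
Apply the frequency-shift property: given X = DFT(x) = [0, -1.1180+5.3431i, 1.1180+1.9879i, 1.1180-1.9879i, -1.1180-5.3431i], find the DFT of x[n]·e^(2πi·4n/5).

Modulation property: DFT(ω_5^(-4n)·x[n]) = X[(k-4) mod 5], so circularly shift X by 4 positions.

X[k-4] = [-1.1180+5.3431i, 1.1180+1.9879i, 1.1180-1.9879i, -1.1180-5.3431i, 0]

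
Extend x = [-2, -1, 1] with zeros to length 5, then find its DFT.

Original 3-point DFT: [-2, -2.0000+1.7321i, -2.0000-1.7321i]
Zero-padded 5-point DFT provides frequency interpolation.

DFT_5([x, 0, ...]) = [-2, -3.1180+0.3633i, -0.8820+1.5388i, -0.8820-1.5388i, -3.1180-0.3633i]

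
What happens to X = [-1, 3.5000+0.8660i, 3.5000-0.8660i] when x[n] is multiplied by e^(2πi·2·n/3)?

Modulation property: DFT(ω_3^(-2n)·x[n]) = X[(k-2) mod 3], so circularly shift X by 2 positions.

X[k-2] = [3.5000+0.8660i, 3.5000-0.8660i, -1]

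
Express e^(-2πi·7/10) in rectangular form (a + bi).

ω_10^7 = e^(-2πi·7/10)
= cos(-2π·7/10) + i·sin(-2π·7/10)
= cos(-14π/10) + i·sin(-14π/10)

ω_10^7 = cos(-14π/10) + i·sin(-14π/10) = -0.3090+0.9511i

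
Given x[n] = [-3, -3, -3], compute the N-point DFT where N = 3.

X[k] = Σ(n=0 to 2) x[n] · ω_3^(nk)
where ω_3 = e^(-2πi/3)

Computing each X[k]:
X[0] = -9
X[1] = 0
X[2] = 0

X = [-9, 0, 0]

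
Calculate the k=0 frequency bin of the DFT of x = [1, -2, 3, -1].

X[0] = Σ(n=0 to 3) x[n] · ω_4^0 = Σ x[n]
= (1) + (-2) + (3) + (-1)

X[0] = 1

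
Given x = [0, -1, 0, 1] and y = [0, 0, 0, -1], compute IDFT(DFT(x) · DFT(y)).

(x ⊛ y)[n] = Σ(m=0 to 3) x[m] · y[(n-m) mod 4]

Computing each output sample:
(x ⊛ y)[0] = 1
(x ⊛ y)[1] = 0
(x ⊛ y)[2] = -1
(x ⊛ y)[3] = 0

x ⊛ y = [1, 0, -1, 0]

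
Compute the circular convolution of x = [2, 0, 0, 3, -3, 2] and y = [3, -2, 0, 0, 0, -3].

(x ⊛ y)[n] = Σ(m=0 to 5) x[m] · y[(n-m) mod 6]

Computing each output sample:
(x ⊛ y)[0] = 2
(x ⊛ y)[1] = -4
(x ⊛ y)[2] = -9
(x ⊛ y)[3] = 18
(x ⊛ y)[4] = -21
(x ⊛ y)[5] = 6

x ⊛ y = [2, -4, -9, 18, -21, 6]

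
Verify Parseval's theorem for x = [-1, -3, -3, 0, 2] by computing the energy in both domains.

Time domain:
Σ|x[n]|² = |-1|² + |-3|² + |-3|² + |0|² + |2|² = 23.0000

Frequency domain:
(1/5)Σ|X[k]|² = (1/5)(|-5|² + |1.1180+6.5186i|² + |-1.1180+0.0858i|² + |-1.1180-0.0858i|² + |1.1180-6.5186i|²) = (1/5)·115.0000 = 23.0000

Both sides agree, confirming Parseval's theorem.

Σ|x[n]|² = (1/N)Σ|X[k]|² = 23.0000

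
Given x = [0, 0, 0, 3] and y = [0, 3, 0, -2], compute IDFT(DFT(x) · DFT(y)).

(x ⊛ y)[n] = Σ(m=0 to 3) x[m] · y[(n-m) mod 4]

Computing each output sample:
(x ⊛ y)[0] = 9
(x ⊛ y)[1] = 0
(x ⊛ y)[2] = -6
(x ⊛ y)[3] = 0

x ⊛ y = [9, 0, -6, 0]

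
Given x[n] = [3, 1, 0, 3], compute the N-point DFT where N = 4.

X[k] = Σ(n=0 to 3) x[n] · ω_4^(nk)
where ω_4 = e^(-2πi/4)

Computing each X[k]:
X[0] = 7
X[1] = 3+2i
X[2] = -1
X[3] = 3-2i

X = [7, 3+2i, -1, 3-2i]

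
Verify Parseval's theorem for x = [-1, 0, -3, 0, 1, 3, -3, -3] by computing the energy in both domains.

Time domain:
Σ|x[n]|² = |-1|² + |0|² + |-3|² + |0|² + |1|² + |3|² + |-3|² + |-3|² = 38.0000

Frequency domain:
(1/8)Σ|X[k]|² = (1/8)(|-6|² + |-6.2426|² + |6-6i|² + |2.2426|² + |-6|² + |2.2426|² + |6+6i|² + |-6.2426|²) = (1/8)·304.0000 = 38.0000

Both sides agree, confirming Parseval's theorem.

Σ|x[n]|² = (1/N)Σ|X[k]|² = 38.0000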